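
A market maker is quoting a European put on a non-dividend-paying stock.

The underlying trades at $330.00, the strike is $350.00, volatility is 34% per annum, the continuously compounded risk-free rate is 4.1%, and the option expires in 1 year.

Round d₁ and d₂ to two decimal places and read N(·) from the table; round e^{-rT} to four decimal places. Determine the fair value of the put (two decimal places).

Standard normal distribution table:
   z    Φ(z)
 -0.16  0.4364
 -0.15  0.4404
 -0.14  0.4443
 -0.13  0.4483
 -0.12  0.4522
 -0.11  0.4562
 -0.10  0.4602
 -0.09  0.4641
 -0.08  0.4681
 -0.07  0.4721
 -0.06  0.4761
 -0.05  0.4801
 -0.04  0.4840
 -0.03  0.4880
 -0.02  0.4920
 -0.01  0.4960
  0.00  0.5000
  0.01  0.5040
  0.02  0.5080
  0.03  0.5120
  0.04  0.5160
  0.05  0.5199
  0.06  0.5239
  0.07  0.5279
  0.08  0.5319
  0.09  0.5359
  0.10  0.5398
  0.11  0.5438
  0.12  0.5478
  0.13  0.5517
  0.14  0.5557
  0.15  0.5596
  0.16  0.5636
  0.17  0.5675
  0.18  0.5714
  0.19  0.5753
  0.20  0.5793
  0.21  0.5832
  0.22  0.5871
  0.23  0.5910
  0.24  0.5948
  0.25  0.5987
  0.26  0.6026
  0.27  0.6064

$48.00

T = 1;  σ√T = 0.3400
d₁ = [ln(330/350) + (0.041 + ½·0.34²)·1] / (σ√T) = (-0.0588 + 0.0988) / 0.3400 = 0.1175 → 0.12
d₂ = 0.1175 − 0.3400 = -0.2225 → -0.22
e^(−rT) = e^(−0.041·1) = 0.9598
N(−d₂) = N(0.22) = 0.5871;  N(−d₁) = N(-0.12) = 0.4522
P = 350·0.9598·0.5871 − 330·0.4522 = 197.2245 − 149.2260 = 47.9985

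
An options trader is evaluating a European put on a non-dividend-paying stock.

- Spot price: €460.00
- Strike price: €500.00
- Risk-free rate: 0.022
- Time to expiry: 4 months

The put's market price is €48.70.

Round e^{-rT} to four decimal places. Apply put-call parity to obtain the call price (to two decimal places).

exp(−rT) = exp(−0.022·0.3333) = 0.9927
Put-call parity: C − P = S − K·e^(−rT) = 460 − 500·0.9927 = 460 − 496.3500 = -36.3500
C = P + (C − P) = 48.70 + (-36.3500) = 12.3500

€12.35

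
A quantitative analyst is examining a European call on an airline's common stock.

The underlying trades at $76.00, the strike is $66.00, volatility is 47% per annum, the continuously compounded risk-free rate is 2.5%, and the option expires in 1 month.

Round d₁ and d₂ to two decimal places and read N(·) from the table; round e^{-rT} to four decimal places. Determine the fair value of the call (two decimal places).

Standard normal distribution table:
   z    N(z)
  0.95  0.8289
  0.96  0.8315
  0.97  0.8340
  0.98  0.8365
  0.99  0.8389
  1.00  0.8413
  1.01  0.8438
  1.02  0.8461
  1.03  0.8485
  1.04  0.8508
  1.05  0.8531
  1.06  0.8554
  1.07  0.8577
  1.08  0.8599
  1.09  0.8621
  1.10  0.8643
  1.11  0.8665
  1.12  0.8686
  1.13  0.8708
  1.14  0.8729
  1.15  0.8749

$10.76

σ√T = 0.47 × 0.2887 = 0.1357
d₁ = [ln(76/66) + (0.025 + ½·0.47²)·0.08333] / (σ√T) = (0.1411 + 0.0113) / 0.1357 = 1.1230 ≈ 1.12
d₂ = 1.1230 − 0.1357 = 0.9873 ≈ 0.99
e^(−rT) = e^(−0.025·0.08333) = 0.9979
N(d₁) = N(1.12) = 0.8686;  N(d₂) = N(0.99) = 0.8389
C = 76·0.8686 − 66·0.9979·0.8389 = 66.0136 − 55.2511 = 10.7625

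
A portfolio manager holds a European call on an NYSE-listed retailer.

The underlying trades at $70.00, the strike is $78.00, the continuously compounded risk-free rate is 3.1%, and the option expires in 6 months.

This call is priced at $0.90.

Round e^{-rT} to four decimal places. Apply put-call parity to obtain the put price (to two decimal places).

e^(−rT) = e^(−0.031·0.5) = 0.9846
Put-call parity: C − P = S − K·e^(−rT) = 70 − 78·0.9846 = 70 − 76.7988 = -6.7988
P = C − (C − P) = 0.90 − (-6.7988) = 7.6988

$7.70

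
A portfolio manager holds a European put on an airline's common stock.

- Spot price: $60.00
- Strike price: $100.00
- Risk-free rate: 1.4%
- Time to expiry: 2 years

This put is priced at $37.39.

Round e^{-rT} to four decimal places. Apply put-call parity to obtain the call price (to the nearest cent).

exp(−rT) = exp(−0.014·2) = 0.9724
Put-call parity: C − P = S − K·e^(−rT) = 60 − 100·0.9724 = 60 − 97.2400 = -37.2400
C = P + (C − P) = 37.39 + (-37.2400) = 0.1500

$0.15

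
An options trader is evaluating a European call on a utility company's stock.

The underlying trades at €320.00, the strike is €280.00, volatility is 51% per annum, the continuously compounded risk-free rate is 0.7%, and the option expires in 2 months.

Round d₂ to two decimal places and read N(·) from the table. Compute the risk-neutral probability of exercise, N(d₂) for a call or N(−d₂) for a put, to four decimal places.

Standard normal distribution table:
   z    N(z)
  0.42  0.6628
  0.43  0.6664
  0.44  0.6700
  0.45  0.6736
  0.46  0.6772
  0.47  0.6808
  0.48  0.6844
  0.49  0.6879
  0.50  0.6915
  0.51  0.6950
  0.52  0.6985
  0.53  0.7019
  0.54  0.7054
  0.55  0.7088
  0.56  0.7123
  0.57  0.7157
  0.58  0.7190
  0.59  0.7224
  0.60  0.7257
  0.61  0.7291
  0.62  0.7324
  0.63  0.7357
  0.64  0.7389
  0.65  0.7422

T = 0.1667;  σ√T = 0.2082
ln(S/K) + (r + σ²/2)T = ln(320/280) + (0.007 + 0.51²/2)·0.1667 = 0.1335 + 0.0228 = 0.1564
d₁ = 0.1564 / 0.2082 = 0.7510 ⇒ 0.75
d₂ = d₁ − σ√T = 0.7510 − 0.2082 = 0.5428 ⇒ 0.54
Pr(exercise) under Q = N(d₂) = 0.7054

0.7054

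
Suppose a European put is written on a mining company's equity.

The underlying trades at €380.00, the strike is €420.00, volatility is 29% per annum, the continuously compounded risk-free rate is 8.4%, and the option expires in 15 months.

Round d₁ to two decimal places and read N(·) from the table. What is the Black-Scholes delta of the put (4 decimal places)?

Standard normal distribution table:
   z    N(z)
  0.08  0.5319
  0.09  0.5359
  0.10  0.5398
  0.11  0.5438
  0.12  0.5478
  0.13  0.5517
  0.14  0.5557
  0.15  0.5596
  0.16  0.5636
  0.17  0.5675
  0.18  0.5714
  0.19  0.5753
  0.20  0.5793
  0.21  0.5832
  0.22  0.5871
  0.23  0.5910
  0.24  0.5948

-0.4286

T = 1.25;  σ√T = 0.3242
d₁ = [ln(380/420) + (0.084 + 0.29²/2)·1.25] / 0.3242 = [-0.1001 + 0.1576] / 0.3242 = 0.1773 ≈ 0.18
N(d₁) = N(0.18) = 0.5714
Δ_put = N(d₁) − 1 = 0.5714 − 1 = -0.4286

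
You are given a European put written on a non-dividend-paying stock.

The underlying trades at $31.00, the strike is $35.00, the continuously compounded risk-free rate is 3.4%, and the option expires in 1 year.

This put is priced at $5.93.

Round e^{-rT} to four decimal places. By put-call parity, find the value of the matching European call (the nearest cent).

exp(−rT) = exp(−0.034·1) = 0.9666
Put-call parity: C − P = S − K·e^(−rT) = 31 − 35·0.9666 = 31 − 33.8310 = -2.8310
C = P + (C − P) = 5.93 + (-2.8310) = 3.0990

$3.10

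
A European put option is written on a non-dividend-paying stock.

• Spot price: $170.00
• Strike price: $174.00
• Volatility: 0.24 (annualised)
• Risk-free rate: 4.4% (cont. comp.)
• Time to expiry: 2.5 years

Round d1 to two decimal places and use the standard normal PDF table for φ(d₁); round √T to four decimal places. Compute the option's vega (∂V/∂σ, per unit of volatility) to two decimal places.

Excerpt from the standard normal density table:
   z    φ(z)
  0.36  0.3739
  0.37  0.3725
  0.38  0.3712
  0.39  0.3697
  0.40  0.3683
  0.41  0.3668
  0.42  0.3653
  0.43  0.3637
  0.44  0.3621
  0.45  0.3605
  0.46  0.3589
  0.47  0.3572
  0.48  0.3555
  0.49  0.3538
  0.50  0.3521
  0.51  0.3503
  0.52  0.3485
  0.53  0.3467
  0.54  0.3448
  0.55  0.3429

98.19

T = 2.5;  σ√T = 0.3795
d₁ = [ln(170/174) + (0.044 + 0.24²/2)·2.5] / 0.3795 = [-0.0233 + 0.1820] / 0.3795 = 0.4183 which rounds to 0.42
√T = √2.5 = 1.5811
φ(d₁) = φ(0.42) = 0.3653
vega = S·φ(d₁)·√T = 170·0.3653·1.5811 = 98.1879
(Call and put vega coincide under Black-Scholes.)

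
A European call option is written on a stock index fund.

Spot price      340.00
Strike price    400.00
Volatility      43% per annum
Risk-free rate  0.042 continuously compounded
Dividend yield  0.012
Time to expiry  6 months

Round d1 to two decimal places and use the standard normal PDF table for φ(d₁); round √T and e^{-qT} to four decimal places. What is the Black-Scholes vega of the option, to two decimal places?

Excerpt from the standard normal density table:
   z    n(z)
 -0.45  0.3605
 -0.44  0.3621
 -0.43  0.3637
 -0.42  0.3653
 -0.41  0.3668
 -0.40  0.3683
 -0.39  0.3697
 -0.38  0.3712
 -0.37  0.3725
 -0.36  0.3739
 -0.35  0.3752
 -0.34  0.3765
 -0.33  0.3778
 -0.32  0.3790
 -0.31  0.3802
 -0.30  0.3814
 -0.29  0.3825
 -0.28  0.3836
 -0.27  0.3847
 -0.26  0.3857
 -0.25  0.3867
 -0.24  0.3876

90.28

σ√T = 0.43 × 0.7071 = 0.3041
d₁ = [ln(340/400) + (0.042 − 0.012 + 0.43²/2)·0.5] / 0.3041 = [-0.1625 + 0.0612] / 0.3041 = -0.3331 ⇒ -0.33
√T = √0.5 = 0.7071
φ(d₁) = φ(-0.33) = 0.3778
exp(−qT) = exp(−0.012·0.5) = 0.9940
vega = S·exp(−qT)·φ(d₁)·√T = 340·0.9940·0.3778·0.7071 = 90.2834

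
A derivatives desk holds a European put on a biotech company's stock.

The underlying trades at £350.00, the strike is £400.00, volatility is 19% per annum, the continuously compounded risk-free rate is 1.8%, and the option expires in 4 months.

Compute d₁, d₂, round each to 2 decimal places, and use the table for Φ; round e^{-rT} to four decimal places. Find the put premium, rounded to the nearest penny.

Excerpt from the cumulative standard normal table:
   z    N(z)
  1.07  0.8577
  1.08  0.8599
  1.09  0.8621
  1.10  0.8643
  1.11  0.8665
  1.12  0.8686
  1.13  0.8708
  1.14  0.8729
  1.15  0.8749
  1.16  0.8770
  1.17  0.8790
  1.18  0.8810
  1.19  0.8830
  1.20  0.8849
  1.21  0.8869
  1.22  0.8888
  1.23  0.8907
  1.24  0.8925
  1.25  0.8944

£50.11

σ√T = 0.19 × 0.5774 = 0.1097
d₁ = [ln(350/400) + (0.018 + ½·0.19²)·0.3333] / (σ√T) = (-0.1335 + 0.0120) / 0.1097 = -1.1077 → -1.11
d₂ = -1.1077 − 0.1097 = -1.2174 → -1.22
exp(−rT) = exp(−0.018·0.3333) = 0.9940
N(−d₂) = N(1.22) = 0.8888;  N(−d₁) = N(1.11) = 0.8665
P = 400·0.9940·0.8888 − 350·0.8665 = 353.3869 − 303.2750 = 50.1119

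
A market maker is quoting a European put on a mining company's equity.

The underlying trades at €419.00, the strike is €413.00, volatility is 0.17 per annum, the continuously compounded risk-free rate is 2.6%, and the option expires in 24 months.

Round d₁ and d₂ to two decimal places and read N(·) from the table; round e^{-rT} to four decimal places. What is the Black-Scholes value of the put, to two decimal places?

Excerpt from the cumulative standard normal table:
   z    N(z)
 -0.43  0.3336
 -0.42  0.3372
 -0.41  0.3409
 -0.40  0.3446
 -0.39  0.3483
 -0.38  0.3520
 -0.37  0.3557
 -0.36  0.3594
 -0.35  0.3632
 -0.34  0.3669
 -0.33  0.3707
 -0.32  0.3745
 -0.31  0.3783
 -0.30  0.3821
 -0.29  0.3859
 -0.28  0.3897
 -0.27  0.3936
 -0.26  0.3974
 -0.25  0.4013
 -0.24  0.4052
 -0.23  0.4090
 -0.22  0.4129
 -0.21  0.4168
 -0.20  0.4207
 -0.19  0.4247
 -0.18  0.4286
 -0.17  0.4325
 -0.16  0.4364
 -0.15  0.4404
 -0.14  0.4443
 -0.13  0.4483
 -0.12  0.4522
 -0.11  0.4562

σ√T = 0.17 × 1.4142 = 0.2404
d₁ = [ln(419/413) + (0.026 + ½·0.17²)·2] / (σ√T) = (0.0144 + 0.0809) / 0.2404 = 0.3965 which rounds to 0.40
d₂ = 0.3965 − 0.2404 = 0.1561 which rounds to 0.16
e^(−rT) = e^(−0.026·2) = 0.9493
N(−d₂) = N(-0.16) = 0.4364;  N(−d₁) = N(-0.40) = 0.3446
P = 413·0.9493·0.4364 − 419·0.3446 = 171.0954 − 144.3874 = 26.7080

€26.71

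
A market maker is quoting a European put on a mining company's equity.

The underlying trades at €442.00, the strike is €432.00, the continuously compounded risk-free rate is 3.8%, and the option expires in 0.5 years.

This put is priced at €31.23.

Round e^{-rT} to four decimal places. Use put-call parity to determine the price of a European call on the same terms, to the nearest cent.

e^(−rT) = e^(−0.038·0.5) = 0.9812
Put-call parity: C − P = S − K·e^(−rT) = 442 − 432·0.9812 = 442 − 423.8784 = 18.1216
C = P + (C − P) = 31.23 + (18.1216) = 49.3516

€49.35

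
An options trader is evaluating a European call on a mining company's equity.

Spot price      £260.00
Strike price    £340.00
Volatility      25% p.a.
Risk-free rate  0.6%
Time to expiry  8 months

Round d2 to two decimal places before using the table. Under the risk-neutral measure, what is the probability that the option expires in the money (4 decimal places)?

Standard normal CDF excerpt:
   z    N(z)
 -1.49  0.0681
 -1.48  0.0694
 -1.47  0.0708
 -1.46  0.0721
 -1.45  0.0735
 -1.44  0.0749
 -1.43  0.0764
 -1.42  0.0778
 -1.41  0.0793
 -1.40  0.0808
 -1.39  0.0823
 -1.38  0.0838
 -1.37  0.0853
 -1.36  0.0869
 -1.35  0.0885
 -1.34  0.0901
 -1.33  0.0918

0.0808

σ√T = 0.25 × 0.8165 = 0.2041
d₁ = [ln(260/340) + (0.006 + 0.25²/2)·0.6667] / 0.2041 = [-0.2683 + 0.0248] / 0.2041 = -1.1926 ⇒ -1.19
d₂ = d₁ − σ√T = -1.1926 − 0.2041 = -1.3967 ⇒ -1.40
Pr(exercise) under Q = N(d₂) = 0.0808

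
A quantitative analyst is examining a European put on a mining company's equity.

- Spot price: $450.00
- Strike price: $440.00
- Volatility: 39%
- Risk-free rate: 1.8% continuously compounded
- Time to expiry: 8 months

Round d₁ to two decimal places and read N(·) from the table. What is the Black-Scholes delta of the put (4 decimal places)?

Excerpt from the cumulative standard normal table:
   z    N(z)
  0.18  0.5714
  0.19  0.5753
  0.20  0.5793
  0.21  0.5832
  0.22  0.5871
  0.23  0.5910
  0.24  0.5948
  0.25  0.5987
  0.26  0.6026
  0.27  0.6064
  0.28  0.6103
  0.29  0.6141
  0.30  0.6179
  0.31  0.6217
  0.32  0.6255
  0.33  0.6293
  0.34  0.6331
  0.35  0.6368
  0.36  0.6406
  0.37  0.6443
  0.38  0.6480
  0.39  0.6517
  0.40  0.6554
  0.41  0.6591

T = 0.6667;  σ√T = 0.3184
d₁ = [ln(450/440) + (0.018 + ½·0.39²)·0.6667] / (σ√T) = (0.0225 + 0.0627) / 0.3184 = 0.2675 ≈ 0.27
N(d₁) = N(0.27) = 0.6064
Δ_put = N(d₁) − 1 = 0.6064 − 1 = -0.3936

-0.3936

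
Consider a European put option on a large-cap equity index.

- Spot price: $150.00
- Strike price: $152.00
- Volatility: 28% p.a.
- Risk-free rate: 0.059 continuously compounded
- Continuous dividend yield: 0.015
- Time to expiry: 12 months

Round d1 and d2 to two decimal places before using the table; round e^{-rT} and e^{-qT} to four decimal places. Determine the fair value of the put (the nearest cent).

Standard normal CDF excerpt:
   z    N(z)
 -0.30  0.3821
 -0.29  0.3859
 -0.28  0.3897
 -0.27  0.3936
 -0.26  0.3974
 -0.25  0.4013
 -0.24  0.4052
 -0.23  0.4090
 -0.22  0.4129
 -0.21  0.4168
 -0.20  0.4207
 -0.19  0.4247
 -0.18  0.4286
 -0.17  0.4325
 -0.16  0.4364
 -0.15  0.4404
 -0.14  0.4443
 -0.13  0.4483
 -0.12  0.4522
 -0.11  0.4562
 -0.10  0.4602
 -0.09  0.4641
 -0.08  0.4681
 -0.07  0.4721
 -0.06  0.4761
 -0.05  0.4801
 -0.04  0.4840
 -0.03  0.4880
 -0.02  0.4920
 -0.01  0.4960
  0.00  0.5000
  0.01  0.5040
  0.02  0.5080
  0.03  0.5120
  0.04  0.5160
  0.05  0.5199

σ√T = 0.28 × 1.0000 = 0.2800
d₁ = [ln(150/152) + (0.059 − 0.015 + ½·0.28²)·1] / (σ√T) = (-0.0132 + 0.0832) / 0.2800 = 0.2498 ≈ 0.25
d₂ = 0.2498 − 0.2800 = -0.0302 ≈ -0.03
e^(−qT) = e^(−0.015·1) = 0.9851;  e^(−rT) = e^(−0.059·1) = 0.9427
N(−d₂) = N(0.03) = 0.5120;  N(−d₁) = N(-0.25) = 0.4013
P = 152·0.9427·0.5120 − 150·0.9851·0.4013 = 73.3647 − 59.2981 = 14.0666

$14.07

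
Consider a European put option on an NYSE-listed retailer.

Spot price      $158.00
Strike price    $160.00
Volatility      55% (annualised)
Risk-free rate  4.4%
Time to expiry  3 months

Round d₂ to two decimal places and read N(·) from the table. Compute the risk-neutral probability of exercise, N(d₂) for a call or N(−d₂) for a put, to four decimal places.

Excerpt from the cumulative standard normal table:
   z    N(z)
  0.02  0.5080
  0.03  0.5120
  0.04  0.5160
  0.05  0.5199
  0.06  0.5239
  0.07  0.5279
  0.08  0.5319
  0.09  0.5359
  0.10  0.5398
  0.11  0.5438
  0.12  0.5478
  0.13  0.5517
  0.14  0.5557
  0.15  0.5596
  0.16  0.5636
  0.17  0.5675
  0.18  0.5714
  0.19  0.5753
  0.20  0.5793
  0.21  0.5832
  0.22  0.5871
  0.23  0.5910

σ√T = 0.55 × 0.5000 = 0.2750
d₁ = [ln(158/160) + (0.044 + 0.55²/2)·0.25] / 0.2750 = [-0.0126 + 0.0488] / 0.2750 = 0.1318 ⇒ 0.13
d₂ = d₁ − σ√T = 0.1318 − 0.2750 = -0.1432 ⇒ -0.14
Pr(exercise) under Q = N(−d₂) = N(0.14) = 0.5557

0.5557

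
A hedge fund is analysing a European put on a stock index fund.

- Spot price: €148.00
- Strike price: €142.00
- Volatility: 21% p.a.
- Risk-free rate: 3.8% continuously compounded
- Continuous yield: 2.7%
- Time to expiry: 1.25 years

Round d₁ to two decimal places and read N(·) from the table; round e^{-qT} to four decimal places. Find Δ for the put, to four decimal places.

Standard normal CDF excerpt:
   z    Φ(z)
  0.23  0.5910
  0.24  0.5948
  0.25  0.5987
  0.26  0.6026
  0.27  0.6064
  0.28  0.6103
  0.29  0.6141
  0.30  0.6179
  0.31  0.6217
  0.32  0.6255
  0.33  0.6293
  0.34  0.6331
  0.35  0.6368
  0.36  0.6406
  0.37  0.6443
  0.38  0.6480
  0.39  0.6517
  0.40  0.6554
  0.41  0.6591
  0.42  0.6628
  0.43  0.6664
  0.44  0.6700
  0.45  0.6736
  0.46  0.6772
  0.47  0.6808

-0.3511

σ√T = 0.21·√1.25 = 0.2348
ln(S/K) + (r − q + σ²/2)T = ln(148/142) + (0.038 − 0.027 + 0.21²/2)·1.25 = 0.0414 + 0.0413 = 0.0827
d₁ = 0.0827 / 0.2348 = 0.3522 ≈ 0.35
N(d₁) = N(0.35) = 0.6368
Δ_put = e^(−qT)·(N(d₁) − 1) = 0.9668·(0.6368 − 1) = -0.3511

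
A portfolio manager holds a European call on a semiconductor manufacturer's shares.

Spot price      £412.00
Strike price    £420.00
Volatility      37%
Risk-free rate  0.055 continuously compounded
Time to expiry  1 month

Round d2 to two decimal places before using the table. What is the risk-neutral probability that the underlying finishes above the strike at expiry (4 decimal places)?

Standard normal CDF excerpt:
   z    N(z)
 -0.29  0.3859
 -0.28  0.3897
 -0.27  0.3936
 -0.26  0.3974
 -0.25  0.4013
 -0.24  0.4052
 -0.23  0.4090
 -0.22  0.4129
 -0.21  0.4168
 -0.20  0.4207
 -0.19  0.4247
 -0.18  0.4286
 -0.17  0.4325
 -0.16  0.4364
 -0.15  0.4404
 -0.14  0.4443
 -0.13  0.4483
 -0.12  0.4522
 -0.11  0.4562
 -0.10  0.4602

0.4247

T = 0.08333;  σ√T = 0.1068
d₁ = [ln(412/420) + (0.055 + 0.37²/2)·0.08333] / 0.1068 = [-0.0192 + 0.0103] / 0.1068 = -0.0837 ≈ -0.08
d₂ = d₁ − σ√T = -0.0837 − 0.1068 = -0.1905 ≈ -0.19
Pr(exercise) under Q = N(d₂) = 0.4247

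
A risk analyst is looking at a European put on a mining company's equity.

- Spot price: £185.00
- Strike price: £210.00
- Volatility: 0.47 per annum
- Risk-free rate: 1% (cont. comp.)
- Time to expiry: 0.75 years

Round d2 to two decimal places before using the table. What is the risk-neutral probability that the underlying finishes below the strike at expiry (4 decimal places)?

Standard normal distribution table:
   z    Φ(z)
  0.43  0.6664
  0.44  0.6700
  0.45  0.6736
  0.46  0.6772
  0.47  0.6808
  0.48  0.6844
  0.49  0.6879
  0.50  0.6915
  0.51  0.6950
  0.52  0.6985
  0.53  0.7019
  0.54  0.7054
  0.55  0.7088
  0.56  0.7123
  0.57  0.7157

σ√T = 0.47·√0.75 = 0.4070
d₁ = [ln(185/210) + (0.01 + 0.47²/2)·0.75] / 0.4070 = [-0.1268 + 0.0903] / 0.4070 = -0.0895 → -0.09
d₂ = d₁ − σ√T = -0.0895 − 0.4070 = -0.4965 → -0.50
Risk-neutral Pr[S_T < K] = N(−d₂) = N(0.50) = 0.6915

0.6915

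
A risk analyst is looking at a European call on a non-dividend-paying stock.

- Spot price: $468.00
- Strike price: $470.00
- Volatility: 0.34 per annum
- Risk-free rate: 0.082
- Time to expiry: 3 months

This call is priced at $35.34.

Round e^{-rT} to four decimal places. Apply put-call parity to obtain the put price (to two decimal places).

$27.80

e^(−rT) = e^(−0.082·0.25) = 0.9797
Put-call parity: C − P = S − K·e^(−rT) = 468 − 470·0.9797 = 468 − 460.4590 = 7.5410
P = C − (C − P) = 35.34 − (7.5410) = 27.7990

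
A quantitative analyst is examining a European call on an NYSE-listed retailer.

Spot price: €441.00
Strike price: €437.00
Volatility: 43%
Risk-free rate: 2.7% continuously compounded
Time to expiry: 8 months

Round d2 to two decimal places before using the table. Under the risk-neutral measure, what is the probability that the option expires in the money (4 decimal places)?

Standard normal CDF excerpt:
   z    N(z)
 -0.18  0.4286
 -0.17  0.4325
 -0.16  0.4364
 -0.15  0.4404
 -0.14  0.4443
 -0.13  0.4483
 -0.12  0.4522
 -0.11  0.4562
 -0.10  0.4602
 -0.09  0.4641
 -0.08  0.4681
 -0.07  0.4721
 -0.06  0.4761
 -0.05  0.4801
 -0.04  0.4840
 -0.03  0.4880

0.4602

σ√T = 0.43 × 0.8165 = 0.3511
d₁ = [ln(441/437) + (0.027 + 0.43²/2)·0.6667] / 0.3511 = [0.0091 + 0.0796] / 0.3511 = 0.2528 which rounds to 0.25
d₂ = d₁ − σ√T = 0.2528 − 0.3511 = -0.0983 which rounds to -0.10
Risk-neutral Pr[S_T > K] = N(d₂) = N(-0.10) = 0.4602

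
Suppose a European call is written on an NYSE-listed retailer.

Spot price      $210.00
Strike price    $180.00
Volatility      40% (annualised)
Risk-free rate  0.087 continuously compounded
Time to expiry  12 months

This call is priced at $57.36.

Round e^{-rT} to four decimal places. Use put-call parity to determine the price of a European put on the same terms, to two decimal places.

$12.37

exp(−rT) = exp(−0.087·1) = 0.9167
Put-call parity: C − P = S − K·e^(−rT) = 210 − 180·0.9167 = 210 − 165.0060 = 44.9940
P = C − (C − P) = 57.36 − (44.9940) = 12.3660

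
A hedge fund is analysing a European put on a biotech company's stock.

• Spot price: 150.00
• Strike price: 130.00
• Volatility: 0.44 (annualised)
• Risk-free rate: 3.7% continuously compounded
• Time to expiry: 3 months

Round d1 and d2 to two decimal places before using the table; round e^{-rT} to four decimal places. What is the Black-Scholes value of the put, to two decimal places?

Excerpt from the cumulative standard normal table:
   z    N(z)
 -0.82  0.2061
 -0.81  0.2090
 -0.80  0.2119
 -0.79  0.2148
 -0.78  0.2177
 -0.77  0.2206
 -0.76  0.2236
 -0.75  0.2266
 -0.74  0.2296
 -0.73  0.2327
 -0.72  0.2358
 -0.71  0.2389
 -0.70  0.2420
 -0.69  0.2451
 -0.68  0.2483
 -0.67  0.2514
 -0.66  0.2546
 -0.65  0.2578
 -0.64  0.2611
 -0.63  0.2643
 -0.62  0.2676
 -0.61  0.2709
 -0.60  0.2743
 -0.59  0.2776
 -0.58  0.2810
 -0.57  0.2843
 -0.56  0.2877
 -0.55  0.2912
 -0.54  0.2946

σ√T = 0.44·√0.25 = 0.2200
d₁ = [ln(150/130) + (0.037 + 0.44²/2)·0.25] / 0.2200 = [0.1431 + 0.0335] / 0.2200 = 0.8025 which rounds to 0.80
d₂ = d₁ − σ√T = 0.8025 − 0.2200 = 0.5825 which rounds to 0.58
e^(−rT) = e^(−0.037·0.25) = 0.9908
P = 130·0.9908·N(-0.58) − 150·N(-0.80) = 130·0.9908·0.2810 − 150·0.2119 = 36.1939 − 31.7850 = 4.4089

4.41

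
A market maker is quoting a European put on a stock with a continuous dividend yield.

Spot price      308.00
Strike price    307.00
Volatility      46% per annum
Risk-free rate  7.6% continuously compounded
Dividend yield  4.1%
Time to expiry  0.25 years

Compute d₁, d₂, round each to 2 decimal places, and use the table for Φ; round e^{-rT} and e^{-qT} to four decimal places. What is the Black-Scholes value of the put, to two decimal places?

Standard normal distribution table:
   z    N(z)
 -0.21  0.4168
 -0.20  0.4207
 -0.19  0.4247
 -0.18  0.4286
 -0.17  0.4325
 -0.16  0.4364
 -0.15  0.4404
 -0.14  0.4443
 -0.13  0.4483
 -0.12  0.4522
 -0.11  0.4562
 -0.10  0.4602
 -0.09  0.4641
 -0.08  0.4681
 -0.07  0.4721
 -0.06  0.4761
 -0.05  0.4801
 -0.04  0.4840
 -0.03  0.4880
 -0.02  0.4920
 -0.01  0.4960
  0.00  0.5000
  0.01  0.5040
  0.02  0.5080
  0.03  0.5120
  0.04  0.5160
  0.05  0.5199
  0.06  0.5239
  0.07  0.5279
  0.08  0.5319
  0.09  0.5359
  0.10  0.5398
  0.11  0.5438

σ√T = 0.46·√0.25 = 0.2300
d₁ = [ln(308/307) + (0.076 − 0.041 + ½·0.46²)·0.25] / (σ√T) = (0.0033 + 0.0352) / 0.2300 = 0.1672 ≈ 0.17
d₂ = 0.1672 − 0.2300 = -0.0628 ≈ -0.06
exp(−qT) = exp(−0.041·0.25) = 0.9898;  exp(−rT) = exp(−0.076·0.25) = 0.9812
N(−d₂) = N(0.06) = 0.5239;  N(−d₁) = N(-0.17) = 0.4325
P = 307·0.9812·0.5239 − 308·0.9898·0.4325 = 157.8136 − 131.8513 = 25.9623

25.96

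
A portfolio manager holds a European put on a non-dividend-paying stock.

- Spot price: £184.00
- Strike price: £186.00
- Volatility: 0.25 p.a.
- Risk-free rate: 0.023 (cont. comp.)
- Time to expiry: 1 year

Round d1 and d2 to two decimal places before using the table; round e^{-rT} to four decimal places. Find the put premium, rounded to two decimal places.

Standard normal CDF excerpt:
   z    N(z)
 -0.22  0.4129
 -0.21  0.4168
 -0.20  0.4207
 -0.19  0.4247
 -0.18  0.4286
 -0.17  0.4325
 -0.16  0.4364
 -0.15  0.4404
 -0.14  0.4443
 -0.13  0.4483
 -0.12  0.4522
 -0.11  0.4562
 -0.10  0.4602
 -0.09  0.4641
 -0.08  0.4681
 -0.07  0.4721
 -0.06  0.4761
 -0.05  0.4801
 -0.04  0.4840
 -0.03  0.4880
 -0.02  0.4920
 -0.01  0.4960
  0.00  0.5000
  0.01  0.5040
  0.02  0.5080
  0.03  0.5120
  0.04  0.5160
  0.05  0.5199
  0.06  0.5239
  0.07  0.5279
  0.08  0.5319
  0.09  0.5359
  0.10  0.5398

σ√T = 0.25·√1 = 0.2500
d₁ = [ln(184/186) + (0.023 + ½·0.25²)·1] / (σ√T) = (-0.0108 + 0.0542) / 0.2500 = 0.1738 → 0.17
d₂ = 0.1738 − 0.2500 = -0.0762 → -0.08
exp(−rT) = exp(−0.023·1) = 0.9773
N(−d₂) = N(0.08) = 0.5319;  N(−d₁) = N(-0.17) = 0.4325
P = 186·0.9773·0.5319 − 184·0.4325 = 96.6876 − 79.5800 = 17.1076

£17.11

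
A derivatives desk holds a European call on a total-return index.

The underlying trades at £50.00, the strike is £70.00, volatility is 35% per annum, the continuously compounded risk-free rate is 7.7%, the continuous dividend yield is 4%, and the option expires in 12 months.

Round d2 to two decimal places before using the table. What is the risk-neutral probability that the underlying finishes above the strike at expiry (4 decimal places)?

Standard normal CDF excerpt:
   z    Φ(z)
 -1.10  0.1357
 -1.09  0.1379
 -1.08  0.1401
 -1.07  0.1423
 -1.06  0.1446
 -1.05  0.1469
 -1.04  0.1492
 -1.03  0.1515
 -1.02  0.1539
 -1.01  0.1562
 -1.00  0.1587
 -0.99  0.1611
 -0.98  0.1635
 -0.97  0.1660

0.1515

σ√T = 0.35·√1 = 0.3500
d₁ = [ln(50/70) + (0.077 − 0.04 + ½·0.35²)·1] / (σ√T) = (-0.3365 + 0.0982) / 0.3500 = -0.6806 ≈ -0.68
d₂ = -0.6806 − 0.3500 = -1.0306 ≈ -1.03
Pr(exercise) under Q = N(d₂) = 0.1515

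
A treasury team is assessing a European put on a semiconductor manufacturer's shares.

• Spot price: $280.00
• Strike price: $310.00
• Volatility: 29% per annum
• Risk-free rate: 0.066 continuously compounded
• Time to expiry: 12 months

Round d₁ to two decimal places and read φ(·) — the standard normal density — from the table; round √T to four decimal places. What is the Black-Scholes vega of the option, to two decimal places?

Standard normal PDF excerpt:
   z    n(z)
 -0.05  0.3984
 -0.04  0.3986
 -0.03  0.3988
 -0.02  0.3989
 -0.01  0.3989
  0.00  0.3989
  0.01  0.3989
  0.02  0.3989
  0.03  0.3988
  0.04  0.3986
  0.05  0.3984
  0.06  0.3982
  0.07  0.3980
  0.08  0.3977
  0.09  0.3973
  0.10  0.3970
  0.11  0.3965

111.69

T = 1;  σ√T = 0.2900
d₁ = [ln(280/310) + (0.066 + ½·0.29²)·1] / (σ√T) = (-0.1018 + 0.1081) / 0.2900 = 0.0216 ⇒ 0.02
√T = √1 = 1.0000
φ(d₁) = φ(0.02) = 0.3989
vega = S·φ(d₁)·√T = 280·0.3989·1.0000 = 111.6920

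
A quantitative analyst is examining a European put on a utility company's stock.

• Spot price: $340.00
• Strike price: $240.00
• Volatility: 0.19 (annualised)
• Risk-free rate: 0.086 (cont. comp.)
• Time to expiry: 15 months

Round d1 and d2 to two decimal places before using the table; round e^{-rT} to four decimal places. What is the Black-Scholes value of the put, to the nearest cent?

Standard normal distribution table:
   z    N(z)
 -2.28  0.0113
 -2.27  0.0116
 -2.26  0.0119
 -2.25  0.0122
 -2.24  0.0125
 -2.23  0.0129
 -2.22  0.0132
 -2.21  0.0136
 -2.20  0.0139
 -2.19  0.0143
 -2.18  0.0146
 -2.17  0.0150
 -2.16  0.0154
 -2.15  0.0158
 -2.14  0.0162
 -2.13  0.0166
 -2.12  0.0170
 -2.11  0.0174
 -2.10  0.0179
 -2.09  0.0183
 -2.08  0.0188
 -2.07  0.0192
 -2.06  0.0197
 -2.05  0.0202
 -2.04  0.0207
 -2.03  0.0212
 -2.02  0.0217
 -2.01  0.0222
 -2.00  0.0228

σ√T = 0.19·√1.25 = 0.2124
d₁ = [ln(340/240) + (0.086 + ½·0.19²)·1.25] / (σ√T) = (0.3483 + 0.1301) / 0.2124 = 2.2519 ≈ 2.25
d₂ = 2.2519 − 0.2124 = 2.0395 ≈ 2.04
exp(−rT) = exp(−0.086·1.25) = 0.8981
N(−d₂) = N(-2.04) = 0.0207;  N(−d₁) = N(-2.25) = 0.0122
P = 240·0.8981·0.0207 − 340·0.0122 = 4.4618 − 4.1480 = 0.3138

$0.31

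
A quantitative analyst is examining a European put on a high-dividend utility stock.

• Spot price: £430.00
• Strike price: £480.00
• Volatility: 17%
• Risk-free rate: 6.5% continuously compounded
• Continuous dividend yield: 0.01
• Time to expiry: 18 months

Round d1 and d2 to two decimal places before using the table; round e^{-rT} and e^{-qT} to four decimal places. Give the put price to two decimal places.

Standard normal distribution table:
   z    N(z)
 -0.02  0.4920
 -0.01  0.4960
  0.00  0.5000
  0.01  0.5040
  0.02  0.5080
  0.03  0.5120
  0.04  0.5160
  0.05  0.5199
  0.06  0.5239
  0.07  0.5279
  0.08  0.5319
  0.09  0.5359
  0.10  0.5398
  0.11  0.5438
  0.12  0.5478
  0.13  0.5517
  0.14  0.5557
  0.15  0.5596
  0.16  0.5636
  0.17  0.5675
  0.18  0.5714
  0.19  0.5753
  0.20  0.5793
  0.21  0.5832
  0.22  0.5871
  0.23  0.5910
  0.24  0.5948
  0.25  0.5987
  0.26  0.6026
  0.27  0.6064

£42.10

σ√T = 0.17·√1.5 = 0.2082
ln(S/K) + (r − q + σ²/2)T = ln(430/480) + (0.065 − 0.01 + 0.17²/2)·1.5 = -0.1100 + 0.1042 = -0.0058
d₁ = -0.0058 / 0.2082 = -0.0280 ⇒ -0.03
d₂ = d₁ − σ√T = -0.0280 − 0.2082 = -0.2362 ⇒ -0.24
exp(−qT) = exp(−0.01·1.5) = 0.9851;  exp(−rT) = exp(−0.065·1.5) = 0.9071
N(−d₂) = N(0.24) = 0.5948;  N(−d₁) = N(0.03) = 0.5120
P = 480·0.9071·0.5948 − 430·0.9851·0.5120 = 258.9807 − 216.8796 = 42.1011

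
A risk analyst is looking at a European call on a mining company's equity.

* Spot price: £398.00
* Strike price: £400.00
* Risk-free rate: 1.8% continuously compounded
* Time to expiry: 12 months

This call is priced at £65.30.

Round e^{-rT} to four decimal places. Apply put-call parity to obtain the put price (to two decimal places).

£60.18

e^(−rT) = e^(−0.018·1) = 0.9822
Put-call parity: C − P = S − K·e^(−rT) = 398 − 400·0.9822 = 398 − 392.8800 = 5.1200
P = C − (C − P) = 65.30 − (5.1200) = 60.1800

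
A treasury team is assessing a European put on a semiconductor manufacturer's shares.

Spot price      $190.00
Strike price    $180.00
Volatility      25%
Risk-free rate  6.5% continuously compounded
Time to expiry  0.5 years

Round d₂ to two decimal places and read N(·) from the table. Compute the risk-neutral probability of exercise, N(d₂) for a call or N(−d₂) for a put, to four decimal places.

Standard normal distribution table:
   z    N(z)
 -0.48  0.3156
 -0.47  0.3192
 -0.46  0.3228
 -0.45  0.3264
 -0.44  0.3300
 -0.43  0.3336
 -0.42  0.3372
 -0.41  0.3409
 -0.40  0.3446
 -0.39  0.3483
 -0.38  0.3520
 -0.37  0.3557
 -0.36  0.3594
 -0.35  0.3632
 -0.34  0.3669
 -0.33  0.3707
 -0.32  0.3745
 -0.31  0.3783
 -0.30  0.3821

σ√T = 0.25 × 0.7071 = 0.1768
d₁ = [ln(190/180) + (0.065 + ½·0.25²)·0.5] / (σ√T) = (0.0541 + 0.0481) / 0.1768 = 0.5781 → 0.58
d₂ = 0.5781 − 0.1768 = 0.4013 → 0.40
Pr(exercise) under Q = N(−d₂) = N(-0.40) = 0.3446

0.3446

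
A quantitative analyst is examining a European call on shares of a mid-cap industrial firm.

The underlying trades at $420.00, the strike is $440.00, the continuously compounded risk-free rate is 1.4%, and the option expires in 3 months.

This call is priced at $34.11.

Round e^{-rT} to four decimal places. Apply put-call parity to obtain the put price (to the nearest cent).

$52.57

exp(−rT) = exp(−0.014·0.25) = 0.9965
Put-call parity: C − P = S − K·e^(−rT) = 420 − 440·0.9965 = 420 − 438.4600 = -18.4600
P = C − (C − P) = 34.11 − (-18.4600) = 52.5700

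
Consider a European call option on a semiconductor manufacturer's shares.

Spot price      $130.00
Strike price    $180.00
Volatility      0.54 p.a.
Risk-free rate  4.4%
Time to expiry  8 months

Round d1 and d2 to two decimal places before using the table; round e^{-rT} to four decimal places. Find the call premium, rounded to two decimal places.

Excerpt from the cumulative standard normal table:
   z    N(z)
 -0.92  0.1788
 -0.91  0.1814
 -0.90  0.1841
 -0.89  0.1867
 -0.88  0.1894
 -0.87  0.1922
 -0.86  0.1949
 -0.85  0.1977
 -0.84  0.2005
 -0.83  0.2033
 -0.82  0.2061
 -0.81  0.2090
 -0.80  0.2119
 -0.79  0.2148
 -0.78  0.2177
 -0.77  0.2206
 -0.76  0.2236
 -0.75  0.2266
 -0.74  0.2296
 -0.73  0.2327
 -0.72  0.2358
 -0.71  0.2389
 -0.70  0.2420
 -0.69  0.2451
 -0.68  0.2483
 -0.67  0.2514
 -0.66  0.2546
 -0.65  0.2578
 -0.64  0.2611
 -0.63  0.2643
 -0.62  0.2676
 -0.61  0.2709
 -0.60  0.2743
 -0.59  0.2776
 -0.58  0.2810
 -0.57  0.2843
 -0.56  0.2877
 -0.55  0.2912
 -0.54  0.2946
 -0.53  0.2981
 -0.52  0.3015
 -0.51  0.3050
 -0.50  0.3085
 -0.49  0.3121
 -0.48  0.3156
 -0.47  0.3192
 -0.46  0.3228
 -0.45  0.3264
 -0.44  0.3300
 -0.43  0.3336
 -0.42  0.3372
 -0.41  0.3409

$9.80

T = 0.6667;  σ√T = 0.4409
d₁ = [ln(130/180) + (0.044 + 0.54²/2)·0.6667] / 0.4409 = [-0.3254 + 0.1265] / 0.4409 = -0.4511 ≈ -0.45
d₂ = d₁ − σ√T = -0.4511 − 0.4409 = -0.8920 ≈ -0.89
e^(−rT) = e^(−0.044·0.6667) = 0.9711
N(d₁) = N(-0.45) = 0.3264;  N(d₂) = N(-0.89) = 0.1867
C = 130·0.3264 − 180·0.9711·0.1867 = 42.4320 − 32.6348 = 9.7972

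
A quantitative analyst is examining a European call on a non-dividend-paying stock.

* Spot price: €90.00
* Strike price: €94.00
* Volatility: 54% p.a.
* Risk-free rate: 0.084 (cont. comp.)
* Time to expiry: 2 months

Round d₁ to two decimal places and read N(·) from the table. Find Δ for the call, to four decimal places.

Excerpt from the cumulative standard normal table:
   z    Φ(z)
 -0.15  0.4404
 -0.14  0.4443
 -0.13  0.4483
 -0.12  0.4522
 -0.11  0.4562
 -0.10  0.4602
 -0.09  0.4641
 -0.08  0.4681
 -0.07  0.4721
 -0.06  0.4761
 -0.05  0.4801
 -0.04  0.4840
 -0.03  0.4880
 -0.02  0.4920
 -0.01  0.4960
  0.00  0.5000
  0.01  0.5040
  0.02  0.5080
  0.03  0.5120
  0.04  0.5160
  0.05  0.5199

T = 0.1667;  σ√T = 0.2205
d₁ = [ln(90/94) + (0.084 + 0.54²/2)·0.1667] / 0.2205 = [-0.0435 + 0.0383] / 0.2205 = -0.0235 ≈ -0.02
N(d₁) = N(-0.02) = 0.4920
Δ_call = N(d₁) = 0.4920

0.4920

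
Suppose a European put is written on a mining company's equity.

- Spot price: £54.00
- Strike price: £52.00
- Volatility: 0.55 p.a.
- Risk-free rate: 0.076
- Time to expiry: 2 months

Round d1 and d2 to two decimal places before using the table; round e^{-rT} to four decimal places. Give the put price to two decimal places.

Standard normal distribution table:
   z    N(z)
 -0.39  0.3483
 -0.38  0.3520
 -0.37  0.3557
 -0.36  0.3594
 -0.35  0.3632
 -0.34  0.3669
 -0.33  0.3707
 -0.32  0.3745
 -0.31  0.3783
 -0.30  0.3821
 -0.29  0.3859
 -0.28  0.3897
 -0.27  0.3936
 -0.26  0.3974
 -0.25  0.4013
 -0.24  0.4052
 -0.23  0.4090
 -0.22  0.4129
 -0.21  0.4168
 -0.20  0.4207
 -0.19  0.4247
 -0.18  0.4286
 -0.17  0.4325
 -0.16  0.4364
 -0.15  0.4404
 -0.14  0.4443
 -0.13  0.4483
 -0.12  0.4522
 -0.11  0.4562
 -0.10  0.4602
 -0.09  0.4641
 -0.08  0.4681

£3.61

T = 0.1667;  σ√T = 0.2245
d₁ = [ln(54/52) + (0.076 + ½·0.55²)·0.1667] / (σ√T) = (0.0377 + 0.0379) / 0.2245 = 0.3368 ≈ 0.34
d₂ = 0.3368 − 0.2245 = 0.1122 ≈ 0.11
e^(−rT) = e^(−0.076·0.1667) = 0.9874
P = 52·0.9874·N(-0.11) − 54·N(-0.34) = 52·0.9874·0.4562 − 54·0.3669 = 23.4235 − 19.8126 = 3.6109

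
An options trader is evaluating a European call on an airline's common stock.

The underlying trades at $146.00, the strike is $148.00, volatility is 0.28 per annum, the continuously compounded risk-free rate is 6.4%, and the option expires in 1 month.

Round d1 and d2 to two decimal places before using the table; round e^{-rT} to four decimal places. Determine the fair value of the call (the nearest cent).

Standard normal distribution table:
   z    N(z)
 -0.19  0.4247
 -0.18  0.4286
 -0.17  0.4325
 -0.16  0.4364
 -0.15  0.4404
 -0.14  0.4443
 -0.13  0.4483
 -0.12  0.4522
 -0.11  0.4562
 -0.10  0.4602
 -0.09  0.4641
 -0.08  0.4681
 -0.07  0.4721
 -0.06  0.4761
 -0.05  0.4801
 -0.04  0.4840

$4.10

σ√T = 0.28 × 0.2887 = 0.0808
d₁ = [ln(146/148) + (0.064 + ½·0.28²)·0.08333] / (σ√T) = (-0.0136 + 0.0086) / 0.0808 = -0.0619 → -0.06
d₂ = -0.0619 − 0.0808 = -0.1428 → -0.14
exp(−rT) = exp(−0.064·0.08333) = 0.9947
N(d₁) = N(-0.06) = 0.4761;  N(d₂) = N(-0.14) = 0.4443
C = 146·0.4761 − 148·0.9947·0.4443 = 69.5106 − 65.4079 = 4.1027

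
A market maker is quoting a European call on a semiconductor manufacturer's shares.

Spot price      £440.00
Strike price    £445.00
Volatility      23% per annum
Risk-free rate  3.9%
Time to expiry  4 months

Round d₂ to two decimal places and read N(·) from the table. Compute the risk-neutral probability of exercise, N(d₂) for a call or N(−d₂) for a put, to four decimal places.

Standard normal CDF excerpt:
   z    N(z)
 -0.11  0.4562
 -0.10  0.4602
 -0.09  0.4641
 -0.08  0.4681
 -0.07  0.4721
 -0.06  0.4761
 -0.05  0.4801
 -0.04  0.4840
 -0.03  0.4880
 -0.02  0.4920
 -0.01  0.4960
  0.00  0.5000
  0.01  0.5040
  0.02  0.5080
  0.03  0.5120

0.4801

σ√T = 0.23·√0.3333 = 0.1328
d₁ = [ln(440/445) + (0.039 + ½·0.23²)·0.3333] / (σ√T) = (-0.0113 + 0.0218) / 0.1328 = 0.0792 ≈ 0.08
d₂ = 0.0792 − 0.1328 = -0.0536 ≈ -0.05
Pr(exercise) under Q = N(d₂) = 0.4801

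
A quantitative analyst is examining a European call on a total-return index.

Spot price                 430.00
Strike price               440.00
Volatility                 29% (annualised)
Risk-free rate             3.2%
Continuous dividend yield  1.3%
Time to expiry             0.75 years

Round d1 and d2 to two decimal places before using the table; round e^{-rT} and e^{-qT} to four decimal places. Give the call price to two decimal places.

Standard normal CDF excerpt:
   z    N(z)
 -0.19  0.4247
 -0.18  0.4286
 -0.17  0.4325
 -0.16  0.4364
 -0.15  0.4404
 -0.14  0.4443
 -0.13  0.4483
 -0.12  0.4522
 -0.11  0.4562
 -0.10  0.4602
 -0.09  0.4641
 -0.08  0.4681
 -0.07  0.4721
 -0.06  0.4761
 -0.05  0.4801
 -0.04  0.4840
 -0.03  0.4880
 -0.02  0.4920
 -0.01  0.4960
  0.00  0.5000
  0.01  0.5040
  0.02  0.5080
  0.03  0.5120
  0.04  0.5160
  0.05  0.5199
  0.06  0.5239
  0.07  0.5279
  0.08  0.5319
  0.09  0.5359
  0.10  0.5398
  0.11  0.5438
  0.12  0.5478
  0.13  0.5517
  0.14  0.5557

40.74

σ√T = 0.29 × 0.8660 = 0.2511
d₁ = [ln(430/440) + (0.032 − 0.013 + 0.29²/2)·0.75] / 0.2511 = [-0.0230 + 0.0458] / 0.2511 = 0.0908 → 0.09
d₂ = d₁ − σ√T = 0.0908 − 0.2511 = -0.1604 → -0.16
exp(−qT) = exp(−0.013·0.75) = 0.9903;  exp(−rT) = exp(−0.032·0.75) = 0.9763
N(d₁) = N(0.09) = 0.5359;  N(d₂) = N(-0.16) = 0.4364
C = 430·0.9903·0.5359 − 440·0.9763·0.4364 = 228.2018 − 187.4652 = 40.7365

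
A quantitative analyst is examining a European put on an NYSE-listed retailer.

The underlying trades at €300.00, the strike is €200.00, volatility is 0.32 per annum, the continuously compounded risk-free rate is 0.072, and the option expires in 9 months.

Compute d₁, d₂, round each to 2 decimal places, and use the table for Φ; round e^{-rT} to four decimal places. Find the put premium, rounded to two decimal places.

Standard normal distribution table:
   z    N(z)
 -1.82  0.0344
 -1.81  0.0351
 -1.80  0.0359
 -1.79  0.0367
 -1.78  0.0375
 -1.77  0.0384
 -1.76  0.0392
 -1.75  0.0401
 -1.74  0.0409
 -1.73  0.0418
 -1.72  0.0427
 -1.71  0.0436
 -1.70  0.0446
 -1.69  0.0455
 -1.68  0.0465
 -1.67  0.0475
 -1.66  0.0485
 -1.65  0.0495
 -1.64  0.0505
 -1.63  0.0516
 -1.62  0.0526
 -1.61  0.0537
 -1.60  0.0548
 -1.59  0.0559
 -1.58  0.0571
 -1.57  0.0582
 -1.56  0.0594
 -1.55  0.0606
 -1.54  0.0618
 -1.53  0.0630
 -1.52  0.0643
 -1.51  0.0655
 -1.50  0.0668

€1.41

σ√T = 0.32 × 0.8660 = 0.2771
d₁ = [ln(300/200) + (0.072 + 0.32²/2)·0.75] / 0.2771 = [0.4055 + 0.0924] / 0.2771 = 1.7965 which rounds to 1.80
d₂ = d₁ − σ√T = 1.7965 − 0.2771 = 1.5194 which rounds to 1.52
exp(−rT) = exp(−0.072·0.75) = 0.9474
N(−d₂) = N(-1.52) = 0.0643;  N(−d₁) = N(-1.80) = 0.0359
P = 200·0.9474·0.0643 − 300·0.0359 = 12.1836 − 10.7700 = 1.4136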